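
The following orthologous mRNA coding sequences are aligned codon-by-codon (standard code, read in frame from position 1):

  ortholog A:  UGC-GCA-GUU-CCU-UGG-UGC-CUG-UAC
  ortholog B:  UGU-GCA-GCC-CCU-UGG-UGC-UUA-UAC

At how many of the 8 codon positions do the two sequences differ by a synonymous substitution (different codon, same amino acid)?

Codon 1: UGC Cys / UGU Cys — synonymous.
Codon 2: GCA Ala / GCA Ala — identical.
Codon 3: GUU Val / GCC Ala — nonsynonymous.
Codon 4: CCU Pro / CCU Pro — identical.
Codon 5: UGG Trp / UGG Trp — identical.
Codon 6: UGC Cys / UGC Cys — identical.
Codon 7: CUG Leu / UUA Leu — synonymous.
Codon 8: UAC Tyr / UAC Tyr — identical.
Synonymous differences: 2.

2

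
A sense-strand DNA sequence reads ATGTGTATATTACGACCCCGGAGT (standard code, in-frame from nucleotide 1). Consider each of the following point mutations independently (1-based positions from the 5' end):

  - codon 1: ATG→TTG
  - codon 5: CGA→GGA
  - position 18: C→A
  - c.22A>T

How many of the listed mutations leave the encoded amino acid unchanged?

Codon 1: ATG (Met) → TTG (Leu) — missense.
Codon 5: CGA (Arg) → GGA (Gly) — missense.
Codon 6: CCC (Pro) → CCA (Pro) — synonymous.
Codon 8: AGT (Ser) → TGT (Cys) — missense.
Synonymous: 1 of 4.

1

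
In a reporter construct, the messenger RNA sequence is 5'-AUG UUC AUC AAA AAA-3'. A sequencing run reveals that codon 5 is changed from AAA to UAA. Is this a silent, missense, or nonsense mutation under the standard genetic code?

Position 13 falls in codon 5: AAA → Lys.
After the substitution the codon is UAA → Stop.
The new codon is a stop codon, so this is a nonsense mutation.

nonsense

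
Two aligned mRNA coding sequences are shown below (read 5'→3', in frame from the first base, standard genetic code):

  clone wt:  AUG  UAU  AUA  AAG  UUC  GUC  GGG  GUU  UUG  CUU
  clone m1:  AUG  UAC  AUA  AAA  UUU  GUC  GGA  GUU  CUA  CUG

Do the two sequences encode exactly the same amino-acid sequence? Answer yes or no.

yes

Codon 1: AUG Met / AUG Met — identical.
Codon 2: UAU Tyr / UAC Tyr — synonymous.
Codon 3: AUA Ile / AUA Ile — identical.
Codon 4: AAG Lys / AAA Lys — synonymous.
Codon 5: UUC Phe / UUU Phe — synonymous.
Codon 6: GUC Val / GUC Val — identical.
Codon 7: GGG Gly / GGA Gly — synonymous.
Codon 8: GUU Val / GUU Val — identical.
Codon 9: UUG Leu / CUA Leu — synonymous.
Codon 10: CUU Leu / CUG Leu — synonymous.
Nonsynonymous differences: 0 → same protein.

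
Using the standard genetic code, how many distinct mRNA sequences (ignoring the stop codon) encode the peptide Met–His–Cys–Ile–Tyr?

24

Met: 1 codon.
His: 2 codons.
Cys: 2 codons.
Ile: 3 codons.
Tyr: 2 codons.
1 × 2 × 2 × 3 × 2 = 24.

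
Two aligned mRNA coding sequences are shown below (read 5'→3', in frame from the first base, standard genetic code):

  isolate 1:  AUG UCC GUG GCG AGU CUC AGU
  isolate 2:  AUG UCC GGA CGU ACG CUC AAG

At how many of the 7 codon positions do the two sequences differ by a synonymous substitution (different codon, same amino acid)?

0

Codon 1: AUG Met / AUG Met — identical.
Codon 2: UCC Ser / UCC Ser — identical.
Codon 3: GUG Val / GGA Gly — nonsynonymous.
Codon 4: GCG Ala / CGU Arg — nonsynonymous.
Codon 5: AGU Ser / ACG Thr — nonsynonymous.
Codon 6: CUC Leu / CUC Leu — identical.
Codon 7: AGU Ser / AAG Lys — nonsynonymous.
Synonymous differences: 0.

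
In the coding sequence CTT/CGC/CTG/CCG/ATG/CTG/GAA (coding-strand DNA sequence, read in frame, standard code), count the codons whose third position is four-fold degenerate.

5

Codon 1 CTT (Leu): third position 4-fold.
Codon 2 CGC (Arg): third position 4-fold.
Codon 3 CTG (Leu): third position 4-fold.
Codon 4 CCG (Pro): third position 4-fold.
Codon 5 ATG (Met): third position 1-fold.
Codon 6 CTG (Leu): third position 4-fold.
Codon 7 GAA (Glu): third position 2-fold.
Four-fold degenerate third positions: 5.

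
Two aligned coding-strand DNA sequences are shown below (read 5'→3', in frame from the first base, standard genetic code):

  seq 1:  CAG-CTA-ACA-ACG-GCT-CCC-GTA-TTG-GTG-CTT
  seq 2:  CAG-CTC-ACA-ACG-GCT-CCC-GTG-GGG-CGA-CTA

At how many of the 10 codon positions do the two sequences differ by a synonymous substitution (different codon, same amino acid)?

3

Codon 1: CAG Gln / CAG Gln — identical.
Codon 2: CTA Leu / CTC Leu — synonymous.
Codon 3: ACA Thr / ACA Thr — identical.
Codon 4: ACG Thr / ACG Thr — identical.
Codon 5: GCT Ala / GCT Ala — identical.
Codon 6: CCC Pro / CCC Pro — identical.
Codon 7: GTA Val / GTG Val — synonymous.
Codon 8: TTG Leu / GGG Gly — nonsynonymous.
Codon 9: GTG Val / CGA Arg — nonsynonymous.
Codon 10: CTT Leu / CTA Leu — synonymous.
Synonymous differences: 3.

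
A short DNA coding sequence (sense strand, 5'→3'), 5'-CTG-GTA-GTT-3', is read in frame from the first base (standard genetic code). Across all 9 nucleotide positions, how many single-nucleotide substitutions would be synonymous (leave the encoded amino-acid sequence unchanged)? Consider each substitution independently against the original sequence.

10

Codon 1 (CTG, Leu): 4 synonymous substitutions.
Codon 2 (GTA, Val): 3 synonymous substitutions.
Codon 3 (GTT, Val): 3 synonymous substitutions.
Total: 4 + 3 + 3 = 10.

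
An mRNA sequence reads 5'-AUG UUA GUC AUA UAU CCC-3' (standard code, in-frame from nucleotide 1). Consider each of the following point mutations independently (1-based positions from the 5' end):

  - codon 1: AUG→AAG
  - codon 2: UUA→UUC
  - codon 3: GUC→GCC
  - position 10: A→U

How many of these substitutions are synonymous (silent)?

0

Codon 1: AUG (Met) → AAG (Lys) — missense.
Codon 2: UUA (Leu) → UUC (Phe) — missense.
Codon 3: GUC (Val) → GCC (Ala) — missense.
Codon 4: AUA (Ile) → UUA (Leu) — missense.
Synonymous: 0 of 4.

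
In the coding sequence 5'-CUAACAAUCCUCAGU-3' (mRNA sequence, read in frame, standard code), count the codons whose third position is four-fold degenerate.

3

Codon 1 CUA (Leu): third position 4-fold.
Codon 2 ACA (Thr): third position 4-fold.
Codon 3 AUC (Ile): third position 3-fold.
Codon 4 CUC (Leu): third position 4-fold.
Codon 5 AGU (Ser): third position 2-fold.
Four-fold degenerate third positions: 3.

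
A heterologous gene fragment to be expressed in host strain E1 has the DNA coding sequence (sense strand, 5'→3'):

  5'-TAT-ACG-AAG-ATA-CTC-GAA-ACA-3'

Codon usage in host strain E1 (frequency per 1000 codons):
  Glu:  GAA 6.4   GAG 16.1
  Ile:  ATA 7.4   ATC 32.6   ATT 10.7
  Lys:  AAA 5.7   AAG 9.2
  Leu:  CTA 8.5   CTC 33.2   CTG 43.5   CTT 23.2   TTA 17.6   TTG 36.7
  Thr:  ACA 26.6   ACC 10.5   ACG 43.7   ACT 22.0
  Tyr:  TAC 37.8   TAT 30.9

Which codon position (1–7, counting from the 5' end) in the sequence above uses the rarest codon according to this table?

Codon 1 TAT (Tyr): 30.9 per 1000.
Codon 2 ACG (Thr): 43.7 per 1000.
Codon 3 AAG (Lys): 9.2 per 1000.
Codon 4 ATA (Ile): 7.4 per 1000.
Codon 5 CTC (Leu): 33.2 per 1000.
Codon 6 GAA (Glu): 6.4 per 1000.
Codon 7 ACA (Thr): 26.6 per 1000.
Lowest frequency is 6.4 at codon 6.

6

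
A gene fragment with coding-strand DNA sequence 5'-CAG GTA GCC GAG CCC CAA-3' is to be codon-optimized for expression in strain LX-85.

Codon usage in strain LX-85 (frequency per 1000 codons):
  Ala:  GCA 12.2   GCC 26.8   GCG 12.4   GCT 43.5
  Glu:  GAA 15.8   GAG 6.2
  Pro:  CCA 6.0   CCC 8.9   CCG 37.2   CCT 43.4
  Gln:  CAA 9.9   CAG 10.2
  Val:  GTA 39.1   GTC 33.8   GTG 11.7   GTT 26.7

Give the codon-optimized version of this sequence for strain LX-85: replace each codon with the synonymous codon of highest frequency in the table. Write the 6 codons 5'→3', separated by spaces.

CAG GTA GCT GAA CCT CAG

Codon 1 (Gln): best is CAG at 10.2.
Codon 2 (Val): best is GTA at 39.1.
Codon 3 (Ala): best is GCT at 43.5.
Codon 4 (Glu): best is GAA at 15.8.
Codon 5 (Pro): best is CCT at 43.4.
Codon 6 (Gln): best is CAG at 10.2.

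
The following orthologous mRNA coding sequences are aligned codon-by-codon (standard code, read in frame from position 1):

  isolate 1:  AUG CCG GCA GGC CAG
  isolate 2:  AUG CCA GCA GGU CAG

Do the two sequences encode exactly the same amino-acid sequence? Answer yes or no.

yes

Codon 1: AUG Met / AUG Met — identical.
Codon 2: CCG Pro / CCA Pro — synonymous.
Codon 3: GCA Ala / GCA Ala — identical.
Codon 4: GGC Gly / GGU Gly — synonymous.
Codon 5: CAG Gln / CAG Gln — identical.
Nonsynonymous differences: 0 → same protein.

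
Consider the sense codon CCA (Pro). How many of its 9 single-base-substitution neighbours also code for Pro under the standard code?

Position 1: none → 0 synonymous.
Position 2: none → 0 synonymous.
Position 3: CCU, CCC, CCG → 3 synonymous.
Total: 0 + 0 + 3 = 3.

3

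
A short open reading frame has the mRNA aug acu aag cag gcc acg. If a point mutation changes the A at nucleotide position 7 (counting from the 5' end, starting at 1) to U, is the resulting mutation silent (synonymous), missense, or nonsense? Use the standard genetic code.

nonsense

Position 7 falls in codon 3: AAG → Lys.
After the substitution the codon is UAG → Stop.
The new codon is a stop codon, so this is a nonsense mutation.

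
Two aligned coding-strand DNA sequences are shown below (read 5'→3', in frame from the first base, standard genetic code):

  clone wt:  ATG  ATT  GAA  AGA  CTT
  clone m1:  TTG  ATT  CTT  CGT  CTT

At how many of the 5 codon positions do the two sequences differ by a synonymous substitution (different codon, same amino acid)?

Codon 1: ATG Met / TTG Leu — nonsynonymous.
Codon 2: ATT Ile / ATT Ile — identical.
Codon 3: GAA Glu / CTT Leu — nonsynonymous.
Codon 4: AGA Arg / CGT Arg — synonymous.
Codon 5: CTT Leu / CTT Leu — identical.
Synonymous differences: 1.

1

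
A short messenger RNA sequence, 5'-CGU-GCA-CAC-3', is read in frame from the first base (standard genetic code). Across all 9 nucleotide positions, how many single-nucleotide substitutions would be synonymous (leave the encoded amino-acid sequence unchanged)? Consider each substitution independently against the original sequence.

Codon 1 (CGU, Arg): 3 synonymous substitutions.
Codon 2 (GCA, Ala): 3 synonymous substitutions.
Codon 3 (CAC, His): 1 synonymous substitution.
Total: 3 + 3 + 1 = 7.

7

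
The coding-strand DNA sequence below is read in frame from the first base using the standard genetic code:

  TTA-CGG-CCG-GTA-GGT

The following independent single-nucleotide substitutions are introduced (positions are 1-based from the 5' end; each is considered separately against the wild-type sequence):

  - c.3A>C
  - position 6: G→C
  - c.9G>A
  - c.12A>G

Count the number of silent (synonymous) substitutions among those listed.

Codon 1: TTA (Leu) → TTC (Phe) — missense.
Codon 2: CGG (Arg) → CGC (Arg) — synonymous.
Codon 3: CCG (Pro) → CCA (Pro) — synonymous.
Codon 4: GTA (Val) → GTG (Val) — synonymous.
Synonymous: 3 of 4.

3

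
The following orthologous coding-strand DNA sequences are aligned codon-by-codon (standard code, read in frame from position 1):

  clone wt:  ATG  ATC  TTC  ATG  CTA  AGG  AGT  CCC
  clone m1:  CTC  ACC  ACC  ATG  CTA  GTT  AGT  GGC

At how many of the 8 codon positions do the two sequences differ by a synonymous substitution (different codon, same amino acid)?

Codon 1: ATG Met / CTC Leu — nonsynonymous.
Codon 2: ATC Ile / ACC Thr — nonsynonymous.
Codon 3: TTC Phe / ACC Thr — nonsynonymous.
Codon 4: ATG Met / ATG Met — identical.
Codon 5: CTA Leu / CTA Leu — identical.
Codon 6: AGG Arg / GTT Val — nonsynonymous.
Codon 7: AGT Ser / AGT Ser — identical.
Codon 8: CCC Pro / GGC Gly — nonsynonymous.
Synonymous differences: 0.

0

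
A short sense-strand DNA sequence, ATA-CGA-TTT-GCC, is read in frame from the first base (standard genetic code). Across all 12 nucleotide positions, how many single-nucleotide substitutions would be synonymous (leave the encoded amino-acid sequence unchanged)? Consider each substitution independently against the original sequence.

Codon 1 (ATA, Ile): 2 synonymous substitutions.
Codon 2 (CGA, Arg): 4 synonymous substitutions.
Codon 3 (TTT, Phe): 1 synonymous substitution.
Codon 4 (GCC, Ala): 3 synonymous substitutions.
Total: 2 + 4 + 1 + 3 = 10.

10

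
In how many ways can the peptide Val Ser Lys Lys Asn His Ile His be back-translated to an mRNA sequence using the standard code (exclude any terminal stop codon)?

2304

Val: 4 codons.
Ser: 6 codons.
Lys: 2 codons.
Lys: 2 codons.
Asn: 2 codons.
His: 2 codons.
Ile: 3 codons.
His: 2 codons.
4 × 6 × 2 × 2 × 2 × 2 × 3 × 2 = 2304.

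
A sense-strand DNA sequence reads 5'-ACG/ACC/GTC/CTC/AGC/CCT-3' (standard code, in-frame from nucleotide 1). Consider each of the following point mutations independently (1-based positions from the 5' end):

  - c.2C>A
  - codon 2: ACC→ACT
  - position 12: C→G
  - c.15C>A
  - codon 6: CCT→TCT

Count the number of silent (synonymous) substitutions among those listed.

Codon 1: ACG (Thr) → AAG (Lys) — missense.
Codon 2: ACC (Thr) → ACT (Thr) — synonymous.
Codon 4: CTC (Leu) → CTG (Leu) — synonymous.
Codon 5: AGC (Ser) → AGA (Arg) — missense.
Codon 6: CCT (Pro) → TCT (Ser) — missense.
Synonymous: 2 of 5.

2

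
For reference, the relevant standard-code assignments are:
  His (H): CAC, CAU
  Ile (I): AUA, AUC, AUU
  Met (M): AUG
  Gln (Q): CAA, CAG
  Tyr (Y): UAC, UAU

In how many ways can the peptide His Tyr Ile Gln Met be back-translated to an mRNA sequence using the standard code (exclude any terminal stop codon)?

His: 2 codons.
Tyr: 2 codons.
Ile: 3 codons.
Gln: 2 codons.
Met: 1 codon.
2 × 2 × 3 × 2 × 1 = 24.

24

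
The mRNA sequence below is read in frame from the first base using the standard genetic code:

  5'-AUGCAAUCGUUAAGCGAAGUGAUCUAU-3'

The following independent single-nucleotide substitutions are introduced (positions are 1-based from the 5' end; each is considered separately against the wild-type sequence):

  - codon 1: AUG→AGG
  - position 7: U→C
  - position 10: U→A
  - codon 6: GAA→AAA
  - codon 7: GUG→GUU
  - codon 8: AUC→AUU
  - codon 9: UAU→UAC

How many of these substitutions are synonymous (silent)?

Codon 1: AUG (Met) → AGG (Arg) — missense.
Codon 3: UCG (Ser) → CCG (Pro) — missense.
Codon 4: UUA (Leu) → AUA (Ile) — missense.
Codon 6: GAA (Glu) → AAA (Lys) — missense.
Codon 7: GUG (Val) → GUU (Val) — synonymous.
Codon 8: AUC (Ile) → AUU (Ile) — synonymous.
Codon 9: UAU (Tyr) → UAC (Tyr) — synonymous.
Synonymous: 3 of 7.

3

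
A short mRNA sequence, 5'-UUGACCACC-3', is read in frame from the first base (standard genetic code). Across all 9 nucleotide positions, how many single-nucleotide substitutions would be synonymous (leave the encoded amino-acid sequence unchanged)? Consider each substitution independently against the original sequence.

8

Codon 1 (UUG, Leu): 2 synonymous substitutions.
Codon 2 (ACC, Thr): 3 synonymous substitutions.
Codon 3 (ACC, Thr): 3 synonymous substitutions.
Total: 2 + 3 + 3 = 8.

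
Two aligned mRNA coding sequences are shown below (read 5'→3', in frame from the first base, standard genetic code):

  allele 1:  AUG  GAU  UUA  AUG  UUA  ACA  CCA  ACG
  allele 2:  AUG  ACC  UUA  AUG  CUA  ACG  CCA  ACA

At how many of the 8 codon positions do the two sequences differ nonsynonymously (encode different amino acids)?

1

Codon 1: AUG Met / AUG Met — identical.
Codon 2: GAU Asp / ACC Thr — nonsynonymous.
Codon 3: UUA Leu / UUA Leu — identical.
Codon 4: AUG Met / AUG Met — identical.
Codon 5: UUA Leu / CUA Leu — synonymous.
Codon 6: ACA Thr / ACG Thr — synonymous.
Codon 7: CCA Pro / CCA Pro — identical.
Codon 8: ACG Thr / ACA Thr — synonymous.
Nonsynonymous differences: 1.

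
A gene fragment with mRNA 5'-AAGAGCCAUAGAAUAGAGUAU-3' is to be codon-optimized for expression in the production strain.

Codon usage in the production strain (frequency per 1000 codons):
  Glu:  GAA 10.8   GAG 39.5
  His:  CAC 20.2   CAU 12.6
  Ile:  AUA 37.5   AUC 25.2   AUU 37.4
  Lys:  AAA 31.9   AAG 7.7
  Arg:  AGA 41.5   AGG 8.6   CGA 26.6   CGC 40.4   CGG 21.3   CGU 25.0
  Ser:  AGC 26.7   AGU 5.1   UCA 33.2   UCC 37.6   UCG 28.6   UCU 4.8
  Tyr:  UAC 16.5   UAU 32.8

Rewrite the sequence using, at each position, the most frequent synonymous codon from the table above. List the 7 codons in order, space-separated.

Codon 1 (Lys): best is AAA at 31.9.
Codon 2 (Ser): best is UCC at 37.6.
Codon 3 (His): best is CAC at 20.2.
Codon 4 (Arg): best is AGA at 41.5.
Codon 5 (Ile): best is AUA at 37.5.
Codon 6 (Glu): best is GAG at 39.5.
Codon 7 (Tyr): best is UAU at 32.8.

AAA UCC CAC AGA AUA GAG UAU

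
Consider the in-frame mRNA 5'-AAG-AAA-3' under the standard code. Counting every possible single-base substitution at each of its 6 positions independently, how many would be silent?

Codon 1 (AAG, Lys): 1 synonymous substitution.
Codon 2 (AAA, Lys): 1 synonymous substitution.
Total: 1 + 1 = 2.

2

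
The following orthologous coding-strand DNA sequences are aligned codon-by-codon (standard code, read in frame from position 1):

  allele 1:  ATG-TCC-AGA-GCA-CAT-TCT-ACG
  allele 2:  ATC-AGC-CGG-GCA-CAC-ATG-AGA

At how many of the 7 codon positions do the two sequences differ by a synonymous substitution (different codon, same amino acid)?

Codon 1: ATG Met / ATC Ile — nonsynonymous.
Codon 2: TCC Ser / AGC Ser — synonymous.
Codon 3: AGA Arg / CGG Arg — synonymous.
Codon 4: GCA Ala / GCA Ala — identical.
Codon 5: CAT His / CAC His — synonymous.
Codon 6: TCT Ser / ATG Met — nonsynonymous.
Codon 7: ACG Thr / AGA Arg — nonsynonymous.
Synonymous differences: 3.

3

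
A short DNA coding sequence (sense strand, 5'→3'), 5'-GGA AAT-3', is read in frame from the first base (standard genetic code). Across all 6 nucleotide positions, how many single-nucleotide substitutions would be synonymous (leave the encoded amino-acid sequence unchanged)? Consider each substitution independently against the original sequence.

4

Codon 1 (GGA, Gly): 3 synonymous substitutions.
Codon 2 (AAT, Asn): 1 synonymous substitution.
Total: 3 + 1 = 4.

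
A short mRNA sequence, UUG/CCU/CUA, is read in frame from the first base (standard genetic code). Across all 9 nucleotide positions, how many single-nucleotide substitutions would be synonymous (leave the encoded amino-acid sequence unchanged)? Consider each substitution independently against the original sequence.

Codon 1 (UUG, Leu): 2 synonymous substitutions.
Codon 2 (CCU, Pro): 3 synonymous substitutions.
Codon 3 (CUA, Leu): 4 synonymous substitutions.
Total: 2 + 3 + 4 = 9.

9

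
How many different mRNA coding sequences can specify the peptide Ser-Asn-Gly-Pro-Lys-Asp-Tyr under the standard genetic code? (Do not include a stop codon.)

Ser: 6 codons.
Asn: 2 codons.
Gly: 4 codons.
Pro: 4 codons.
Lys: 2 codons.
Asp: 2 codons.
Tyr: 2 codons.
6 × 2 × 4 × 4 × 2 × 2 × 2 = 1536.

1536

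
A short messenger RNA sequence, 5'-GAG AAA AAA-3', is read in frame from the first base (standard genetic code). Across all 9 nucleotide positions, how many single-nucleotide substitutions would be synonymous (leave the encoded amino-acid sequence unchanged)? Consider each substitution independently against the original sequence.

Codon 1 (GAG, Glu): 1 synonymous substitution.
Codon 2 (AAA, Lys): 1 synonymous substitution.
Codon 3 (AAA, Lys): 1 synonymous substitution.
Total: 1 + 1 + 1 = 3.

3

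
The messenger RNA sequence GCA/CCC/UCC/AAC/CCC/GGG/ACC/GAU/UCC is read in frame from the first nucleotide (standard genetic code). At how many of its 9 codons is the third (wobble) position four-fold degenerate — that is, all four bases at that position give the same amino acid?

Codon 1 GCA (Ala): third position 4-fold.
Codon 2 CCC (Pro): third position 4-fold.
Codon 3 UCC (Ser): third position 4-fold.
Codon 4 AAC (Asn): third position 2-fold.
Codon 5 CCC (Pro): third position 4-fold.
Codon 6 GGG (Gly): third position 4-fold.
Codon 7 ACC (Thr): third position 4-fold.
Codon 8 GAU (Asp): third position 2-fold.
Codon 9 UCC (Ser): third position 4-fold.
Four-fold degenerate third positions: 7.

7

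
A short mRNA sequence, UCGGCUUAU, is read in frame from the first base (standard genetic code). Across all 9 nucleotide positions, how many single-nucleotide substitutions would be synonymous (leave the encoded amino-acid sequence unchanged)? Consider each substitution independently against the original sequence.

Codon 1 (UCG, Ser): 3 synonymous substitutions.
Codon 2 (GCU, Ala): 3 synonymous substitutions.
Codon 3 (UAU, Tyr): 1 synonymous substitution.
Total: 3 + 3 + 1 = 7.

7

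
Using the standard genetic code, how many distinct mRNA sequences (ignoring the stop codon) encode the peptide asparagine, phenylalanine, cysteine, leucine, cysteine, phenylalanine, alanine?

Asn: 2 codons.
Phe: 2 codons.
Cys: 2 codons.
Leu: 6 codons.
Cys: 2 codons.
Phe: 2 codons.
Ala: 4 codons.
2 × 2 × 2 × 6 × 2 × 2 × 4 = 768.

768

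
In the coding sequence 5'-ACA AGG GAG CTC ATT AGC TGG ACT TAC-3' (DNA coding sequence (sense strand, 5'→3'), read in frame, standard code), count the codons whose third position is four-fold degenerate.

Codon 1 ACA (Thr): third position 4-fold.
Codon 2 AGG (Arg): third position 2-fold.
Codon 3 GAG (Glu): third position 2-fold.
Codon 4 CTC (Leu): third position 4-fold.
Codon 5 ATT (Ile): third position 3-fold.
Codon 6 AGC (Ser): third position 2-fold.
Codon 7 TGG (Trp): third position 1-fold.
Codon 8 ACT (Thr): third position 4-fold.
Codon 9 TAC (Tyr): third position 2-fold.
Four-fold degenerate third positions: 3.

3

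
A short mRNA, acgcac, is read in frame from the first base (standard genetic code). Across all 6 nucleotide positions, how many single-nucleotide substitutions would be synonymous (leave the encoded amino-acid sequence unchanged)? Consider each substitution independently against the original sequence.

Codon 1 (ACG, Thr): 3 synonymous substitutions.
Codon 2 (CAC, His): 1 synonymous substitution.
Total: 3 + 1 = 4.

4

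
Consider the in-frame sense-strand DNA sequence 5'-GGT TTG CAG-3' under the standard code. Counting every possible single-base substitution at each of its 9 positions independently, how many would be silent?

6

Codon 1 (GGT, Gly): 3 synonymous substitutions.
Codon 2 (TTG, Leu): 2 synonymous substitutions.
Codon 3 (CAG, Gln): 1 synonymous substitution.
Total: 3 + 2 + 1 = 6.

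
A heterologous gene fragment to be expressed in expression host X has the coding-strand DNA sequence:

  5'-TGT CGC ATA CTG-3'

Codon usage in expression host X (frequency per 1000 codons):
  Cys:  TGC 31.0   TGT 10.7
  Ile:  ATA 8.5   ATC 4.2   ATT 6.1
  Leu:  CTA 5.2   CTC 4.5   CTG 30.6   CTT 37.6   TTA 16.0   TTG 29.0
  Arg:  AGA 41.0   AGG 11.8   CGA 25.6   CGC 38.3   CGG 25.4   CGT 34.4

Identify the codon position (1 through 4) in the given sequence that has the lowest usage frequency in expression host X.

3

Codon 1 TGT (Cys): 10.7 per 1000.
Codon 2 CGC (Arg): 38.3 per 1000.
Codon 3 ATA (Ile): 8.5 per 1000.
Codon 4 CTG (Leu): 30.6 per 1000.
Lowest frequency is 8.5 at codon 3.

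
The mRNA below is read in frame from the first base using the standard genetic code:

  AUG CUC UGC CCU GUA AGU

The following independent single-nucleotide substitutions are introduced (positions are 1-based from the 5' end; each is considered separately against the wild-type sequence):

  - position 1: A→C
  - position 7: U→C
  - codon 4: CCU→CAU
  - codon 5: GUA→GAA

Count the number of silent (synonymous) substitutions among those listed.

0

Codon 1: AUG (Met) → CUG (Leu) — missense.
Codon 3: UGC (Cys) → CGC (Arg) — missense.
Codon 4: CCU (Pro) → CAU (His) — missense.
Codon 5: GUA (Val) → GAA (Glu) — missense.
Synonymous: 0 of 4.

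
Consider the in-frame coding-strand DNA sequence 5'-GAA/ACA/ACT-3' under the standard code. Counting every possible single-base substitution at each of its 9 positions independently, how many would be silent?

7

Codon 1 (GAA, Glu): 1 synonymous substitution.
Codon 2 (ACA, Thr): 3 synonymous substitutions.
Codon 3 (ACT, Thr): 3 synonymous substitutions.
Total: 1 + 3 + 3 = 7.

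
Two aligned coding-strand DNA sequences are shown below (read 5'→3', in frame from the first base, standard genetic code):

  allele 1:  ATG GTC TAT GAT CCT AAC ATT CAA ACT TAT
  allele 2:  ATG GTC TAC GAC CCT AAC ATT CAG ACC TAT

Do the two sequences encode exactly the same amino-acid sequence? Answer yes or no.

Codon 1: ATG Met / ATG Met — identical.
Codon 2: GTC Val / GTC Val — identical.
Codon 3: TAT Tyr / TAC Tyr — synonymous.
Codon 4: GAT Asp / GAC Asp — synonymous.
Codon 5: CCT Pro / CCT Pro — identical.
Codon 6: AAC Asn / AAC Asn — identical.
Codon 7: ATT Ile / ATT Ile — identical.
Codon 8: CAA Gln / CAG Gln — synonymous.
Codon 9: ACT Thr / ACC Thr — synonymous.
Codon 10: TAT Tyr / TAT Tyr — identical.
Nonsynonymous differences: 0 → same protein.

yes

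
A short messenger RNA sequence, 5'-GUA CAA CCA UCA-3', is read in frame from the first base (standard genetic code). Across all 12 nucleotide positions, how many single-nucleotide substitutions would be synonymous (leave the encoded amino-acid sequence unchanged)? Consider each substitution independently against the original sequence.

10

Codon 1 (GUA, Val): 3 synonymous substitutions.
Codon 2 (CAA, Gln): 1 synonymous substitution.
Codon 3 (CCA, Pro): 3 synonymous substitutions.
Codon 4 (UCA, Ser): 3 synonymous substitutions.
Total: 3 + 1 + 3 + 3 = 10.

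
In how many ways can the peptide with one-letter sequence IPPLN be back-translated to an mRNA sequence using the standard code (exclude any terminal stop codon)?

576

Ile: 3 codons.
Pro: 4 codons.
Pro: 4 codons.
Leu: 6 codons.
Asn: 2 codons.
3 × 4 × 4 × 6 × 2 = 576.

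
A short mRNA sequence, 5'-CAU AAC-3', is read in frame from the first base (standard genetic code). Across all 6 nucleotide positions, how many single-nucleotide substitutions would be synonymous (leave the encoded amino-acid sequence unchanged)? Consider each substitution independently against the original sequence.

Codon 1 (CAU, His): 1 synonymous substitution.
Codon 2 (AAC, Asn): 1 synonymous substitution.
Total: 1 + 1 = 2.

2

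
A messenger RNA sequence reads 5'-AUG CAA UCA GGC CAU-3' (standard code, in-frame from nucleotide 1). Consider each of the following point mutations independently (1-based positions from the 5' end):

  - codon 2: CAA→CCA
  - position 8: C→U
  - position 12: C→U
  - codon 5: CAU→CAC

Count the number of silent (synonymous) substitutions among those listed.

Codon 2: CAA (Gln) → CCA (Pro) — missense.
Codon 3: UCA (Ser) → UUA (Leu) — missense.
Codon 4: GGC (Gly) → GGU (Gly) — synonymous.
Codon 5: CAU (His) → CAC (His) — synonymous.
Synonymous: 2 of 4.

2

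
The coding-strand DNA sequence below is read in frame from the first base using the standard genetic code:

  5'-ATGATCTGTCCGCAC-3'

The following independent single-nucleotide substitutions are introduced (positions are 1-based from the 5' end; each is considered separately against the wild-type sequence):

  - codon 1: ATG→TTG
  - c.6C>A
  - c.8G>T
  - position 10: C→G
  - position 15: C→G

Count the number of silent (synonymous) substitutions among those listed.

Codon 1: ATG (Met) → TTG (Leu) — missense.
Codon 2: ATC (Ile) → ATA (Ile) — synonymous.
Codon 3: TGT (Cys) → TTT (Phe) — missense.
Codon 4: CCG (Pro) → GCG (Ala) — missense.
Codon 5: CAC (His) → CAG (Gln) — missense.
Synonymous: 1 of 5.

1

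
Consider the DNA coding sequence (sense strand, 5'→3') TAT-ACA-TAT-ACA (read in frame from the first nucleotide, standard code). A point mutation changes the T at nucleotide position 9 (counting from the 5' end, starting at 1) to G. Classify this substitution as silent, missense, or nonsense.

nonsense

Position 9 falls in codon 3: TAT → Tyr.
After the substitution the codon is TAG → Stop.
The new codon is a stop codon, so this is a nonsense mutation.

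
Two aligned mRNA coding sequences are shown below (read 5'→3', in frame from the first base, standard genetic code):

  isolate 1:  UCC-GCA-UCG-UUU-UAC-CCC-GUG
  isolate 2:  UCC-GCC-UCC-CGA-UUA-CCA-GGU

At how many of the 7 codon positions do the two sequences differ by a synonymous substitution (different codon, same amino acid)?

Codon 1: UCC Ser / UCC Ser — identical.
Codon 2: GCA Ala / GCC Ala — synonymous.
Codon 3: UCG Ser / UCC Ser — synonymous.
Codon 4: UUU Phe / CGA Arg — nonsynonymous.
Codon 5: UAC Tyr / UUA Leu — nonsynonymous.
Codon 6: CCC Pro / CCA Pro — synonymous.
Codon 7: GUG Val / GGU Gly — nonsynonymous.
Synonymous differences: 3.

3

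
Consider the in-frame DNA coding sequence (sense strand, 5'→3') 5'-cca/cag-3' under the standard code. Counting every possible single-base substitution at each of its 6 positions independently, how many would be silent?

Codon 1 (CCA, Pro): 3 synonymous substitutions.
Codon 2 (CAG, Gln): 1 synonymous substitution.
Total: 3 + 1 = 4.

4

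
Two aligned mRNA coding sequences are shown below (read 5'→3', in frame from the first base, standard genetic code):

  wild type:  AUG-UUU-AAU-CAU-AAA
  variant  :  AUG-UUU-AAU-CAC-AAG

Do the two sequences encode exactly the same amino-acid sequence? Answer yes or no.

yes

Codon 1: AUG Met / AUG Met — identical.
Codon 2: UUU Phe / UUU Phe — identical.
Codon 3: AAU Asn / AAU Asn — identical.
Codon 4: CAU His / CAC His — synonymous.
Codon 5: AAA Lys / AAG Lys — synonymous.
Nonsynonymous differences: 0 → same protein.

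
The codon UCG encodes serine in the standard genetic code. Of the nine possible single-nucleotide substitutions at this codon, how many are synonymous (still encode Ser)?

Position 1: none → 0 synonymous.
Position 2: none → 0 synonymous.
Position 3: UCU, UCC, UCA → 3 synonymous.
Total: 0 + 0 + 3 = 3.

3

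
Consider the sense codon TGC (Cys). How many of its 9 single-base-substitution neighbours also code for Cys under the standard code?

Position 1: none → 0 synonymous.
Position 2: none → 0 synonymous.
Position 3: TGT → 1 synonymous.
Total: 0 + 0 + 1 = 1.

1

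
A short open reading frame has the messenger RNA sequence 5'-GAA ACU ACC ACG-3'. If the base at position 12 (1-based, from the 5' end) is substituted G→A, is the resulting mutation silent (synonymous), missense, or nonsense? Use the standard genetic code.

Position 12 falls in codon 4: ACG → Thr.
After the substitution the codon is ACA → Thr.
Both encode Thr, so the change is synonymous.

silent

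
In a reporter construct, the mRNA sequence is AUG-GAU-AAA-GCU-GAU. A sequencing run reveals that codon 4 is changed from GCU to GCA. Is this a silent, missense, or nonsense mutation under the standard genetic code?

Position 12 falls in codon 4: GCU → Ala.
After the substitution the codon is GCA → Ala.
Both encode Ala, so the change is synonymous.

silent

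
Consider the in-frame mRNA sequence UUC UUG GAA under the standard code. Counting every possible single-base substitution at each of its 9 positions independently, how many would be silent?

Codon 1 (UUC, Phe): 1 synonymous substitution.
Codon 2 (UUG, Leu): 2 synonymous substitutions.
Codon 3 (GAA, Glu): 1 synonymous substitution.
Total: 1 + 2 + 1 = 4.

4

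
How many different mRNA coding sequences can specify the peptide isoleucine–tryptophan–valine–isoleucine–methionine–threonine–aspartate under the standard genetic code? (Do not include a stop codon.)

288

Ile: 3 codons.
Trp: 1 codon.
Val: 4 codons.
Ile: 3 codons.
Met: 1 codon.
Thr: 4 codons.
Asp: 2 codons.
3 × 1 × 4 × 3 × 1 × 4 × 2 = 288.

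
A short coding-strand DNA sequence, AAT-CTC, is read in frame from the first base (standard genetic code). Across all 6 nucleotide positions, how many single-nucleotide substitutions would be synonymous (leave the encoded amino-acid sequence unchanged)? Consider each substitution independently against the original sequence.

Codon 1 (AAT, Asn): 1 synonymous substitution.
Codon 2 (CTC, Leu): 3 synonymous substitutions.
Total: 1 + 3 = 4.

4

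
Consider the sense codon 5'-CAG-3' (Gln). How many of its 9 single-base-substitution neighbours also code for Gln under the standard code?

1

Position 1: none → 0 synonymous.
Position 2: none → 0 synonymous.
Position 3: CAA → 1 synonymous.
Total: 0 + 0 + 1 = 1.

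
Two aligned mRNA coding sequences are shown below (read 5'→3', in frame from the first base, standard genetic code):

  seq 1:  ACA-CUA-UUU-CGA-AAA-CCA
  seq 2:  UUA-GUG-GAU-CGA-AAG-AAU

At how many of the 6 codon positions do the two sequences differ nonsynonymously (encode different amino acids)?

Codon 1: ACA Thr / UUA Leu — nonsynonymous.
Codon 2: CUA Leu / GUG Val — nonsynonymous.
Codon 3: UUU Phe / GAU Asp — nonsynonymous.
Codon 4: CGA Arg / CGA Arg — identical.
Codon 5: AAA Lys / AAG Lys — synonymous.
Codon 6: CCA Pro / AAU Asn — nonsynonymous.
Nonsynonymous differences: 4.

4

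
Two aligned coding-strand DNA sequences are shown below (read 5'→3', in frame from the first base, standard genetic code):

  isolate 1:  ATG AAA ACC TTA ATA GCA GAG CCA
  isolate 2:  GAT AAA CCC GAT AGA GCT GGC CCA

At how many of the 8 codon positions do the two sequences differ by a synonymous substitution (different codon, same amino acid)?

1

Codon 1: ATG Met / GAT Asp — nonsynonymous.
Codon 2: AAA Lys / AAA Lys — identical.
Codon 3: ACC Thr / CCC Pro — nonsynonymous.
Codon 4: TTA Leu / GAT Asp — nonsynonymous.
Codon 5: ATA Ile / AGA Arg — nonsynonymous.
Codon 6: GCA Ala / GCT Ala — synonymous.
Codon 7: GAG Glu / GGC Gly — nonsynonymous.
Codon 8: CCA Pro / CCA Pro — identical.
Synonymous differences: 1.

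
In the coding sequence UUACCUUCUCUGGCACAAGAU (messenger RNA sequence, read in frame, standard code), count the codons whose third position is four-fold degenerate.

4

Codon 1 UUA (Leu): third position 2-fold.
Codon 2 CCU (Pro): third position 4-fold.
Codon 3 UCU (Ser): third position 4-fold.
Codon 4 CUG (Leu): third position 4-fold.
Codon 5 GCA (Ala): third position 4-fold.
Codon 6 CAA (Gln): third position 2-fold.
Codon 7 GAU (Asp): third position 2-fold.
Four-fold degenerate third positions: 4.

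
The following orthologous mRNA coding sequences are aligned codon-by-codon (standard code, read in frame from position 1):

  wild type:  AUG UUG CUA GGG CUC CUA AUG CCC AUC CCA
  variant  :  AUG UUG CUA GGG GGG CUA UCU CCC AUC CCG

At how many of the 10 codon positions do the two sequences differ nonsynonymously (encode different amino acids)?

2

Codon 1: AUG Met / AUG Met — identical.
Codon 2: UUG Leu / UUG Leu — identical.
Codon 3: CUA Leu / CUA Leu — identical.
Codon 4: GGG Gly / GGG Gly — identical.
Codon 5: CUC Leu / GGG Gly — nonsynonymous.
Codon 6: CUA Leu / CUA Leu — identical.
Codon 7: AUG Met / UCU Ser — nonsynonymous.
Codon 8: CCC Pro / CCC Pro — identical.
Codon 9: AUC Ile / AUC Ile — identical.
Codon 10: CCA Pro / CCG Pro — synonymous.
Nonsynonymous differences: 2.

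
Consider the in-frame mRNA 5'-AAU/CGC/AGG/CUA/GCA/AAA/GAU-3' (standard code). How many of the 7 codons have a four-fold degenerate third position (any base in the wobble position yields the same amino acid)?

3

Codon 1 AAU (Asn): third position 2-fold.
Codon 2 CGC (Arg): third position 4-fold.
Codon 3 AGG (Arg): third position 2-fold.
Codon 4 CUA (Leu): third position 4-fold.
Codon 5 GCA (Ala): third position 4-fold.
Codon 6 AAA (Lys): third position 2-fold.
Codon 7 GAU (Asp): third position 2-fold.
Four-fold degenerate third positions: 3.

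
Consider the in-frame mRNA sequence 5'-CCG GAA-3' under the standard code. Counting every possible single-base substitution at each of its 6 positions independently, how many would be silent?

Codon 1 (CCG, Pro): 3 synonymous substitutions.
Codon 2 (GAA, Glu): 1 synonymous substitution.
Total: 3 + 1 = 4.

4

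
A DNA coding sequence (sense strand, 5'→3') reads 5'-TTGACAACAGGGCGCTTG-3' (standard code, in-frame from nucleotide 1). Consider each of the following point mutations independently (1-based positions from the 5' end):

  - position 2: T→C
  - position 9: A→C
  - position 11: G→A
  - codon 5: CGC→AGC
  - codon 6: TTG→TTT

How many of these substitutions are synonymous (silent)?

Codon 1: TTG (Leu) → TCG (Ser) — missense.
Codon 3: ACA (Thr) → ACC (Thr) — synonymous.
Codon 4: GGG (Gly) → GAG (Glu) — missense.
Codon 5: CGC (Arg) → AGC (Ser) — missense.
Codon 6: TTG (Leu) → TTT (Phe) — missense.
Synonymous: 1 of 5.

1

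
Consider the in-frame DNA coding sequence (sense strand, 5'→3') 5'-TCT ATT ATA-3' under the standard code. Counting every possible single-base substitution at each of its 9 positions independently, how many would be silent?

7

Codon 1 (TCT, Ser): 3 synonymous substitutions.
Codon 2 (ATT, Ile): 2 synonymous substitutions.
Codon 3 (ATA, Ile): 2 synonymous substitutions.
Total: 3 + 2 + 2 = 7.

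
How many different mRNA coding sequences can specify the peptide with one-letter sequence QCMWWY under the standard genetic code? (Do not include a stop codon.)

8

Gln: 2 codons.
Cys: 2 codons.
Met: 1 codon.
Trp: 1 codon.
Trp: 1 codon.
Tyr: 2 codons.
2 × 2 × 1 × 1 × 1 × 2 = 8.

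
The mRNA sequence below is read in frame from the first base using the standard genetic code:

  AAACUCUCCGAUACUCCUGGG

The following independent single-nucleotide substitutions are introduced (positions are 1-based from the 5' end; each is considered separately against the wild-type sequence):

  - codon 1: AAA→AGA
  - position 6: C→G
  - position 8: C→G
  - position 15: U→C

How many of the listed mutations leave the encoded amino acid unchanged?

2

Codon 1: AAA (Lys) → AGA (Arg) — missense.
Codon 2: CUC (Leu) → CUG (Leu) — synonymous.
Codon 3: UCC (Ser) → UGC (Cys) — missense.
Codon 5: ACU (Thr) → ACC (Thr) — synonymous.
Synonymous: 2 of 4.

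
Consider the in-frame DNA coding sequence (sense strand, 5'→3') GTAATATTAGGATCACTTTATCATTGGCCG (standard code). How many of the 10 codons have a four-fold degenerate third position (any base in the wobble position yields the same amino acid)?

5

Codon 1 GTA (Val): third position 4-fold.
Codon 2 ATA (Ile): third position 3-fold.
Codon 3 TTA (Leu): third position 2-fold.
Codon 4 GGA (Gly): third position 4-fold.
Codon 5 TCA (Ser): third position 4-fold.
Codon 6 CTT (Leu): third position 4-fold.
Codon 7 TAT (Tyr): third position 2-fold.
Codon 8 CAT (His): third position 2-fold.
Codon 9 TGG (Trp): third position 1-fold.
Codon 10 CCG (Pro): third position 4-fold.
Four-fold degenerate third positions: 5.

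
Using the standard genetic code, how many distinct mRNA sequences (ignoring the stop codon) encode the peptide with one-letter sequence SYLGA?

1152

Ser: 6 codons.
Tyr: 2 codons.
Leu: 6 codons.
Gly: 4 codons.
Ala: 4 codons.
6 × 2 × 6 × 4 × 4 = 1152.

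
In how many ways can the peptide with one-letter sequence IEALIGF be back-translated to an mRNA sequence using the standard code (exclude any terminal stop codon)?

3456

Ile: 3 codons.
Glu: 2 codons.
Ala: 4 codons.
Leu: 6 codons.
Ile: 3 codons.
Gly: 4 codons.
Phe: 2 codons.
3 × 2 × 4 × 6 × 3 × 4 × 2 = 3456.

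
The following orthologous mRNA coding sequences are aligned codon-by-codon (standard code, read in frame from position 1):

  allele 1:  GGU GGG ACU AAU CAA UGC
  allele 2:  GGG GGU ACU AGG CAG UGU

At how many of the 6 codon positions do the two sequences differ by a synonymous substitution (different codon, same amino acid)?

4

Codon 1: GGU Gly / GGG Gly — synonymous.
Codon 2: GGG Gly / GGU Gly — synonymous.
Codon 3: ACU Thr / ACU Thr — identical.
Codon 4: AAU Asn / AGG Arg — nonsynonymous.
Codon 5: CAA Gln / CAG Gln — synonymous.
Codon 6: UGC Cys / UGU Cys — synonymous.
Synonymous differences: 4.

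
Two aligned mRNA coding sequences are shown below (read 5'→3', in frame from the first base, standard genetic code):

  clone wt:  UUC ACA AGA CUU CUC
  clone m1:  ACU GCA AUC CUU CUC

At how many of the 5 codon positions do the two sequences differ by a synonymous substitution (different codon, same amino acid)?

0

Codon 1: UUC Phe / ACU Thr — nonsynonymous.
Codon 2: ACA Thr / GCA Ala — nonsynonymous.
Codon 3: AGA Arg / AUC Ile — nonsynonymous.
Codon 4: CUU Leu / CUU Leu — identical.
Codon 5: CUC Leu / CUC Leu — identical.
Synonymous differences: 0.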